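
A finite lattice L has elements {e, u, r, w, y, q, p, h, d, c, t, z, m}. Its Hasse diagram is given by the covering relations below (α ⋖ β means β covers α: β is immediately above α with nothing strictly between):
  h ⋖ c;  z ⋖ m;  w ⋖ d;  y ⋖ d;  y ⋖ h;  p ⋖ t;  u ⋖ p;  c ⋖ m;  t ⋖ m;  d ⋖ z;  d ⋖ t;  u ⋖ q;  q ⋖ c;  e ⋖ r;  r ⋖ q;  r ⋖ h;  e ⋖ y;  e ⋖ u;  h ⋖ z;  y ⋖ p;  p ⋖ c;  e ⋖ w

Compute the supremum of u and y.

p

Common upper bounds of {u, y}: c, m, p, t.
The least among these is p.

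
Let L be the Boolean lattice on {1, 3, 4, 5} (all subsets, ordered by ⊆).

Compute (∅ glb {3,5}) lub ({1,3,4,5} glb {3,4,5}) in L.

{3,4,5}

∅ ∧ {3,5} = ∅
{1,3,4,5} ∧ {3,4,5} = {3,4,5}
∅ ∨ {3,4,5} = {3,4,5}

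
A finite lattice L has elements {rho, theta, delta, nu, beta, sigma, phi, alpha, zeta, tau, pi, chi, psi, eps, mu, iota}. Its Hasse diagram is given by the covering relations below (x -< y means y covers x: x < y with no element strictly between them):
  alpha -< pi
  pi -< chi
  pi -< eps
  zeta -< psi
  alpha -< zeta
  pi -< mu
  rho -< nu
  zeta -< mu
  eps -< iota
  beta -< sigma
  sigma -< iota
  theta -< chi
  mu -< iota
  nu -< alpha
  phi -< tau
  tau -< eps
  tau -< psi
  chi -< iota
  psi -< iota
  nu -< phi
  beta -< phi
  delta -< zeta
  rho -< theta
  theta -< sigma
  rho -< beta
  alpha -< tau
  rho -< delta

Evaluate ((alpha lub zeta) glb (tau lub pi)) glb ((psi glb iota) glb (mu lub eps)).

alpha ∨ zeta = zeta
tau ∨ pi = eps
zeta ∧ eps = alpha
psi ∧ iota = psi
mu ∨ eps = iota
psi ∧ iota = psi
alpha ∧ psi = alpha

alpha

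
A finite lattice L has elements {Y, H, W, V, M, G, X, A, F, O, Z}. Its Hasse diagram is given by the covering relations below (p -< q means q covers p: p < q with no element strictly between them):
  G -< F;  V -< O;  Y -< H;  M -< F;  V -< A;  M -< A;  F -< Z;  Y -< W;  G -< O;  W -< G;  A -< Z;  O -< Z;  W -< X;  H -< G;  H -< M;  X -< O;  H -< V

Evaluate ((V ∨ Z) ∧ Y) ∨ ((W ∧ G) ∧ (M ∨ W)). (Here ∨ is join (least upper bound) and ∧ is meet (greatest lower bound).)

V ∨ Z = Z
Z ∧ Y = Y
W ∧ G = W
M ∨ W = F
W ∧ F = W
Y ∨ W = W

W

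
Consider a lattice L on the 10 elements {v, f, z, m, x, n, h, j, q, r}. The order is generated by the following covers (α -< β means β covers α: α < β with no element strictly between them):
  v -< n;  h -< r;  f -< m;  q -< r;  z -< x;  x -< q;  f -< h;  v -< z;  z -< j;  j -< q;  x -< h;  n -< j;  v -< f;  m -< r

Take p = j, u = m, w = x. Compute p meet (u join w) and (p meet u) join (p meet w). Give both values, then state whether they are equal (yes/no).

j; z; no

u join w = r, so p meet (u join w) = j meet r = j.
p meet u = v and p meet w = z, so (p meet u) join (p meet w) = v join z = z.
Equal: no.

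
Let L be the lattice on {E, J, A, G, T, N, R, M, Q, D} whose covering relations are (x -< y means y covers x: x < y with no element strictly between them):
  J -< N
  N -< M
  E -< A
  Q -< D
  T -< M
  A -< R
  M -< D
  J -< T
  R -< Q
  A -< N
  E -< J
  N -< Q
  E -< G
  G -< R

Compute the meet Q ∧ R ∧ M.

Common lower bounds of {Q, R, M}: A, E.
The greatest among these is A.

A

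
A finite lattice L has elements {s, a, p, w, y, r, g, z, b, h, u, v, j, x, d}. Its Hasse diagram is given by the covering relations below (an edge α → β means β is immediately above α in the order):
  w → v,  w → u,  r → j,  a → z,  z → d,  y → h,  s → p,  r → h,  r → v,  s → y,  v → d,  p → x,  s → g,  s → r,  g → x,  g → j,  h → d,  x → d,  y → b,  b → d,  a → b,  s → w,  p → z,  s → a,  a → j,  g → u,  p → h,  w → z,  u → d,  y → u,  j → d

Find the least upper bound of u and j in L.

Common upper bounds of {u, j}: d.
The least among these is d.

d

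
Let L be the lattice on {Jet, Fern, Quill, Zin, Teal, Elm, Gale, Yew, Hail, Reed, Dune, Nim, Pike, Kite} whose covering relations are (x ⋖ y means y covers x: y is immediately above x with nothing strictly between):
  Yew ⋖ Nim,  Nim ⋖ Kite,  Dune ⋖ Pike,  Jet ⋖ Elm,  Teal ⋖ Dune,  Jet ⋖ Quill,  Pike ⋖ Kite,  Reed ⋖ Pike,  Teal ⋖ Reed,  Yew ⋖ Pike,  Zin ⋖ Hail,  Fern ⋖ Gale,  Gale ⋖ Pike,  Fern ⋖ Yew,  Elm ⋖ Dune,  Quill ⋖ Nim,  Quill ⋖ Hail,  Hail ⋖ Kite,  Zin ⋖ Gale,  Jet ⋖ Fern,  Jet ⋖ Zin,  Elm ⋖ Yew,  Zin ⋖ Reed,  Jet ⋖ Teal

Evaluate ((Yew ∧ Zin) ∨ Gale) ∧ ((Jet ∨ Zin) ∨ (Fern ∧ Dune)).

Yew ∧ Zin = Jet
Jet ∨ Gale = Gale
Jet ∨ Zin = Zin
Fern ∧ Dune = Jet
Zin ∨ Jet = Zin
Gale ∧ Zin = Zin

Zin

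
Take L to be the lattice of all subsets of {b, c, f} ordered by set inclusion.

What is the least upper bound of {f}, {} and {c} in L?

{c,f}

Under ⊆, join is union: {f} ∪ {} ∪ {c} = {c,f}.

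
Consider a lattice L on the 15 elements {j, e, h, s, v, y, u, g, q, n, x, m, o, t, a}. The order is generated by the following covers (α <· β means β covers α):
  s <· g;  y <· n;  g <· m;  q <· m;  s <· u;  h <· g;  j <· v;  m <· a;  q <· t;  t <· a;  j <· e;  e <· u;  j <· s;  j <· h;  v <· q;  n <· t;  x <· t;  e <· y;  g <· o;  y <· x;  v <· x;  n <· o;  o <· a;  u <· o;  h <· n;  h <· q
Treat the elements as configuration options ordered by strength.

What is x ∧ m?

v

Common lower bounds of {x, m}: j, v.
The greatest among these is v.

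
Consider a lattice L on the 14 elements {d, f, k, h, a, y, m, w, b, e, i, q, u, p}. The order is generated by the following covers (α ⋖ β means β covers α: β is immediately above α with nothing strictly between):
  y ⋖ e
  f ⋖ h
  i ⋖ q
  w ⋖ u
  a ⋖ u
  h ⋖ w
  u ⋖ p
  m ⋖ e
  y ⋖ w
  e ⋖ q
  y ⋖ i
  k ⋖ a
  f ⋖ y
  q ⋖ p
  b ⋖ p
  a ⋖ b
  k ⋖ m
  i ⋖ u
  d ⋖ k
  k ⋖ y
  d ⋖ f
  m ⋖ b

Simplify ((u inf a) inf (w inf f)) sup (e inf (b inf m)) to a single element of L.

u ∧ a = a
w ∧ f = f
a ∧ f = d
b ∧ m = m
e ∧ m = m
d ∨ m = m

m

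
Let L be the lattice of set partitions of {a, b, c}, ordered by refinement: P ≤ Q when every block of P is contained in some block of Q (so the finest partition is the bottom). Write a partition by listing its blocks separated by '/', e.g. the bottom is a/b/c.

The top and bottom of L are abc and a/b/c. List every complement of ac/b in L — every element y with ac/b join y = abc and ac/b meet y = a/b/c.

a/bc, ab/c

Need y with ac/b ∨ y = abc and ac/b ∧ y = a/b/c.
Checking each element gives: a/bc, ab/c.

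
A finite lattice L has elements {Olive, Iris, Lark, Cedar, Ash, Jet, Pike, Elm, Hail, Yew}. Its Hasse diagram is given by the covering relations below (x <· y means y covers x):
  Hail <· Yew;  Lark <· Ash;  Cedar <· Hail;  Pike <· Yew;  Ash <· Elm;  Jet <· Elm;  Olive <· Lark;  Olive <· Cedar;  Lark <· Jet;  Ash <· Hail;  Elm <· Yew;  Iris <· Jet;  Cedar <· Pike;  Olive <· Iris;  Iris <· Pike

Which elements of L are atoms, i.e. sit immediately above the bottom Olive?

The atoms are exactly the elements that cover Olive: Cedar, Iris, Lark.

Cedar, Iris, Lark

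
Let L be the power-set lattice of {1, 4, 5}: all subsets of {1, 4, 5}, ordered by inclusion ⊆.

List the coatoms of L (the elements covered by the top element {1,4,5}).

{1,4}, {1,5}, {4,5}

The coatoms are exactly the elements covered by {1,4,5}: {1,4}, {1,5}, {4,5}.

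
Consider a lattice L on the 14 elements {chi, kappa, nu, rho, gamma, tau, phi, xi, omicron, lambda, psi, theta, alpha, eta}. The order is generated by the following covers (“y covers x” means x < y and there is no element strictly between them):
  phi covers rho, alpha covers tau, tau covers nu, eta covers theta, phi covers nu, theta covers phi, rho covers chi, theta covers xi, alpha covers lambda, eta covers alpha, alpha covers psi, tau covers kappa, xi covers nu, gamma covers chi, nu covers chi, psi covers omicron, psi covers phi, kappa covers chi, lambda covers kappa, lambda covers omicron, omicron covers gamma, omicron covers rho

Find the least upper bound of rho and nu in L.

phi

Common upper bounds of {rho, nu}: alpha, eta, phi, psi, theta.
The least among these is phi.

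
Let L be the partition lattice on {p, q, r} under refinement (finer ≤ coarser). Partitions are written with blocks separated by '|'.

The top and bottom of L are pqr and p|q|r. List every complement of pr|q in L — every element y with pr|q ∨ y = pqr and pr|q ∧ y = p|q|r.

pq|r, p|qr

Need y with pr|q ∨ y = pqr and pr|q ∧ y = p|q|r.
Checking each element gives: pq|r, p|qr.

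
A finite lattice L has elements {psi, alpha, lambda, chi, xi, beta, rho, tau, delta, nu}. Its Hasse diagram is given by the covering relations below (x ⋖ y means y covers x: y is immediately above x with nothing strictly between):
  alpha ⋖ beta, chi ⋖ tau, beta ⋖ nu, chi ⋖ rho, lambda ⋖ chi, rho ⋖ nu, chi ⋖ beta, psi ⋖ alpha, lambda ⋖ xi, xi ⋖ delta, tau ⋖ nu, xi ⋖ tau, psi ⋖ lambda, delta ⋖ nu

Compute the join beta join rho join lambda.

nu

Common upper bounds of {beta, rho, lambda}: nu.
The least among these is nu.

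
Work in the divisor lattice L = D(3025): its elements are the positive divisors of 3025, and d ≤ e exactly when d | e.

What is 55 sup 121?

605

In the divisibility order, the join is the least common multiple: lcm(55, 121) = 605.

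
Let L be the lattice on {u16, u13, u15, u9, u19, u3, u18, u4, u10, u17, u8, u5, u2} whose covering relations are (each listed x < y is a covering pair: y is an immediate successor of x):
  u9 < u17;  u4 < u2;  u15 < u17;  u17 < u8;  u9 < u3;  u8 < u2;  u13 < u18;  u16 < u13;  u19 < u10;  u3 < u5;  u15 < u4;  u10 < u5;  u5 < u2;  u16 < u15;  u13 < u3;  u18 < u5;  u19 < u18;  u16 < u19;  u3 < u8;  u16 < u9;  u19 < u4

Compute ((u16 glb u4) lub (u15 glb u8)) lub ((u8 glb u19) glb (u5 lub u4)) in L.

u15

u16 ∧ u4 = u16
u15 ∧ u8 = u15
u16 ∨ u15 = u15
u8 ∧ u19 = u16
u5 ∨ u4 = u2
u16 ∧ u2 = u16
u15 ∨ u16 = u15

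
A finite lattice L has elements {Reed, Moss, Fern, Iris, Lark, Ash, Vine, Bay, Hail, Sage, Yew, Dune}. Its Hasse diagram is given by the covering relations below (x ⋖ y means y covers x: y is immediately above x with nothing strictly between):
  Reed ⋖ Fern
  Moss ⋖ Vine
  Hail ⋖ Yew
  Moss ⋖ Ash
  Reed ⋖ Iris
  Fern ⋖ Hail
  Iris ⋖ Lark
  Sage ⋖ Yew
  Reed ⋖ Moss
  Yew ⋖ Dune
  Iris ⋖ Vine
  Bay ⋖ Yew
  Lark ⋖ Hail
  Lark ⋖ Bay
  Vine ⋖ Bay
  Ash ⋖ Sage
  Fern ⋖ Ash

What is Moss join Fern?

Common upper bounds of {Moss, Fern}: Ash, Dune, Sage, Yew.
The least among these is Ash.

Ash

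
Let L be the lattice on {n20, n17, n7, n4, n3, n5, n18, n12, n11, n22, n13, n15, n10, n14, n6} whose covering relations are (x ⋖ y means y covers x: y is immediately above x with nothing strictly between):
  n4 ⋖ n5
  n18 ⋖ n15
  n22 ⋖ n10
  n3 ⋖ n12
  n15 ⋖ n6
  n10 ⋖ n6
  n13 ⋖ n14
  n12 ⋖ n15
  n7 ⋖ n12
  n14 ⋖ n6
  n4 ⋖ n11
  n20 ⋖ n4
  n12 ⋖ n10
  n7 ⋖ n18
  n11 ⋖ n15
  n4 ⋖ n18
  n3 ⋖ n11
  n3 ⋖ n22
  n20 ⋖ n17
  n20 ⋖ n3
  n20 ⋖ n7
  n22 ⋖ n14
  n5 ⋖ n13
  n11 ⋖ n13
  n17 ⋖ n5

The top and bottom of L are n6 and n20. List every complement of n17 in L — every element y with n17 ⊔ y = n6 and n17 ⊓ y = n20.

n10, n12, n15, n18, n7

Need y with n17 ∨ y = n6 and n17 ∧ y = n20.
Checking each element gives: n10, n12, n15, n18, n7.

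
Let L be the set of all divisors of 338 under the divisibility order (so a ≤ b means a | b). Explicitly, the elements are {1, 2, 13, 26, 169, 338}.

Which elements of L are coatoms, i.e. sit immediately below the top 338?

The coatoms are exactly the elements covered by 338: 169, 26.

169, 26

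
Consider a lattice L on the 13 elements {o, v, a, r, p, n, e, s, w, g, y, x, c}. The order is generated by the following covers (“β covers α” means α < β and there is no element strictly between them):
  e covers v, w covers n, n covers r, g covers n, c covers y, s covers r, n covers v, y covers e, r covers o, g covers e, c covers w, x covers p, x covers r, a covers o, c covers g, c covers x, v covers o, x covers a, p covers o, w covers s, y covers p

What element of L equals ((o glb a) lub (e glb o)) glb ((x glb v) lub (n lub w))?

o ∧ a = o
e ∧ o = o
o ∨ o = o
x ∧ v = o
n ∨ w = w
o ∨ w = w
o ∧ w = o

o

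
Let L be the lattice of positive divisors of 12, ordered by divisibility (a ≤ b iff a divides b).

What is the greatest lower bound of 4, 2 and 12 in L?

In the divisibility order, the meet is the greatest common divisor: gcd(4, 2, 12) = 2.

2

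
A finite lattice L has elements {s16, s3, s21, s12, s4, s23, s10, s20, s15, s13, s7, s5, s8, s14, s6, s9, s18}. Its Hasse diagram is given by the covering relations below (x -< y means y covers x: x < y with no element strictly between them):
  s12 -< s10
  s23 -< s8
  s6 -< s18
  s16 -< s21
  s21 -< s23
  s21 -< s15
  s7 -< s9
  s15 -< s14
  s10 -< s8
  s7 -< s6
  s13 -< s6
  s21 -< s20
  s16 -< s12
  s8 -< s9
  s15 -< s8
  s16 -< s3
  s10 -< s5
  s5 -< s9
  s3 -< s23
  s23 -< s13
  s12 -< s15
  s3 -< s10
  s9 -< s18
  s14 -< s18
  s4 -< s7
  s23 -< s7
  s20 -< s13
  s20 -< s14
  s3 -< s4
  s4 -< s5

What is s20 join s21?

s20

Common upper bounds of {s20, s21}: s13, s14, s18, s20, s6.
The least among these is s20.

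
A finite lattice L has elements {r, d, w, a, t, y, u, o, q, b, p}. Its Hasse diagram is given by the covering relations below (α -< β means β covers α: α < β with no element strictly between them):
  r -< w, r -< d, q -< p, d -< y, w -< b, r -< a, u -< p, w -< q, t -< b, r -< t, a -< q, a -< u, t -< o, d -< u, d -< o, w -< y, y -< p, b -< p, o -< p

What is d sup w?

y

Common upper bounds of {d, w}: p, y.
The least among these is y.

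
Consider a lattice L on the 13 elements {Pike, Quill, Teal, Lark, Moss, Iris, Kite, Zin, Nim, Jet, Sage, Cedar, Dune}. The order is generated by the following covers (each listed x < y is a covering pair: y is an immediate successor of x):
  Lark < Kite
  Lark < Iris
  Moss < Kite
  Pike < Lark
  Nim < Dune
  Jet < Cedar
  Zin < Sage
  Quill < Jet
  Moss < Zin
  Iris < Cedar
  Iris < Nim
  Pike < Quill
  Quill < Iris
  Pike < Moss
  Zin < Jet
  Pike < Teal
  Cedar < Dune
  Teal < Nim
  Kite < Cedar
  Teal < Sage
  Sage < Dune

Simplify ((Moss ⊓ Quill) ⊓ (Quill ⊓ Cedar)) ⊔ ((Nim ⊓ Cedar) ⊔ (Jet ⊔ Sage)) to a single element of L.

Moss ∧ Quill = Pike
Quill ∧ Cedar = Quill
Pike ∧ Quill = Pike
Nim ∧ Cedar = Iris
Jet ∨ Sage = Dune
Iris ∨ Dune = Dune
Pike ∨ Dune = Dune

Dune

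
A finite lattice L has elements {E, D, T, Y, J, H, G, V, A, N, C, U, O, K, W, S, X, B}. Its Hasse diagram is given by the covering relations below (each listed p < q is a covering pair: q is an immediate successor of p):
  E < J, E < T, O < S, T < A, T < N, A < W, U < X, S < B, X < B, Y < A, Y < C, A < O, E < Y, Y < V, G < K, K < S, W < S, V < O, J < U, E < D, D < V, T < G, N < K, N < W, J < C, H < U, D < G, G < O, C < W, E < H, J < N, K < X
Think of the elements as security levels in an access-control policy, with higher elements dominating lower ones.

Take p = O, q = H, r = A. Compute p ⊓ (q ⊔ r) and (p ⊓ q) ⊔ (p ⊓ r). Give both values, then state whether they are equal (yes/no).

q ⊔ r = B, so p ⊓ (q ⊔ r) = O ⊓ B = O.
p ⊓ q = E and p ⊓ r = A, so (p ⊓ q) ⊔ (p ⊓ r) = E ⊔ A = A.
Equal: no.

O; A; no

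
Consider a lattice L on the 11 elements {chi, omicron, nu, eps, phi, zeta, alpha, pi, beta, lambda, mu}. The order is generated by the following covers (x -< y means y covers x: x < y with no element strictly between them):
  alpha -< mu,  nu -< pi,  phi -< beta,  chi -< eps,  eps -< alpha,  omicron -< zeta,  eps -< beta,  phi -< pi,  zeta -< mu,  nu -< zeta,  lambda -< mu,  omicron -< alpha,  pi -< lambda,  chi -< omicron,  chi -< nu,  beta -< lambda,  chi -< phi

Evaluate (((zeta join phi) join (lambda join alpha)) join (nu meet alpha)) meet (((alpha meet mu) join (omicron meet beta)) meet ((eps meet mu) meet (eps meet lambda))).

zeta ∨ phi = mu
lambda ∨ alpha = mu
mu ∨ mu = mu
nu ∧ alpha = chi
mu ∨ chi = mu
alpha ∧ mu = alpha
omicron ∧ beta = chi
alpha ∨ chi = alpha
eps ∧ mu = eps
eps ∧ lambda = eps
eps ∧ eps = eps
alpha ∧ eps = eps
mu ∧ eps = eps

eps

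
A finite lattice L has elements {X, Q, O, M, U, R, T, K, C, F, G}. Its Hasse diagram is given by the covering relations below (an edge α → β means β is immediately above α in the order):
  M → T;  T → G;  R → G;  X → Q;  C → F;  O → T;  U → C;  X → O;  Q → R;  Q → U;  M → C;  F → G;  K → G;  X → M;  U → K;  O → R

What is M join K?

Common upper bounds of {M, K}: G.
The least among these is G.

G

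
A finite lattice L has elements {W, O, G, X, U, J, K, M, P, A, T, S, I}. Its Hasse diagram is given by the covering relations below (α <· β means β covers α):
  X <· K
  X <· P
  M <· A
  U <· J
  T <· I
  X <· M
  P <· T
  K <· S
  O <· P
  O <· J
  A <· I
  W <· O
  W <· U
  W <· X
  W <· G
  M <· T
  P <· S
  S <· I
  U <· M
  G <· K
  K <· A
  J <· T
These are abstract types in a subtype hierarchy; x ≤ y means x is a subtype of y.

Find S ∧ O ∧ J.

Common lower bounds of {S, O, J}: O, W.
The greatest among these is O.

O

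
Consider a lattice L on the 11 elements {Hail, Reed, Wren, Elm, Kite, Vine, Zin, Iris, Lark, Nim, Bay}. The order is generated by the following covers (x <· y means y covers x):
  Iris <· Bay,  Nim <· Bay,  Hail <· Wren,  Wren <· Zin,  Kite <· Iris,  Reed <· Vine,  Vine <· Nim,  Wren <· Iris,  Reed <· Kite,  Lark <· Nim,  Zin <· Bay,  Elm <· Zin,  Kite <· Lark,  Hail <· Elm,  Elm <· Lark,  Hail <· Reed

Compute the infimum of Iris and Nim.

Common lower bounds of {Iris, Nim}: Hail, Kite, Reed.
The greatest among these is Kite.

Kite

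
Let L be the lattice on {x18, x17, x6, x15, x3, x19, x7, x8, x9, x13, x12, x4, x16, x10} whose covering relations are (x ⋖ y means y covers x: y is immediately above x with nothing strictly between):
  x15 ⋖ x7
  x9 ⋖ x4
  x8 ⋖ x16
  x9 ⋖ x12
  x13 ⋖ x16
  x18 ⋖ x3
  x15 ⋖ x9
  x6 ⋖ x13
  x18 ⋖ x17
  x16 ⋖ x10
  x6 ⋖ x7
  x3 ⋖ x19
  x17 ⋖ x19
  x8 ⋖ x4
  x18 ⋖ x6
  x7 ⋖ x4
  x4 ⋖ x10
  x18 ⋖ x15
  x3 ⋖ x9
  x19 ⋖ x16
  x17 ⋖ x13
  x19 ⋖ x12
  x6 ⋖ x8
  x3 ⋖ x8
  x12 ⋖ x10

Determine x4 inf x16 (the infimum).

Common lower bounds of {x4, x16}: x18, x3, x6, x8.
The greatest among these is x8.

x8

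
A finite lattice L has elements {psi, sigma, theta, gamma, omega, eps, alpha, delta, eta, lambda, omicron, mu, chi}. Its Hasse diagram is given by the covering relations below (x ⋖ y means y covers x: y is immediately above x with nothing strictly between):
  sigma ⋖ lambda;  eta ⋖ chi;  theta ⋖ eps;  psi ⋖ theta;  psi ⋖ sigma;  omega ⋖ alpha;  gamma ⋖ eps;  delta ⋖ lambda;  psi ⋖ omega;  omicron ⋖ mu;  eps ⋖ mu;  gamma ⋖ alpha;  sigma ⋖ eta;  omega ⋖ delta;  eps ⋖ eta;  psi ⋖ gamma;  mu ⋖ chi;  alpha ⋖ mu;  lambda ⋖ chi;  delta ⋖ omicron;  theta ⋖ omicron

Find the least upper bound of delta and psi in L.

delta

Common upper bounds of {delta, psi}: chi, delta, lambda, mu, omicron.
The least among these is delta.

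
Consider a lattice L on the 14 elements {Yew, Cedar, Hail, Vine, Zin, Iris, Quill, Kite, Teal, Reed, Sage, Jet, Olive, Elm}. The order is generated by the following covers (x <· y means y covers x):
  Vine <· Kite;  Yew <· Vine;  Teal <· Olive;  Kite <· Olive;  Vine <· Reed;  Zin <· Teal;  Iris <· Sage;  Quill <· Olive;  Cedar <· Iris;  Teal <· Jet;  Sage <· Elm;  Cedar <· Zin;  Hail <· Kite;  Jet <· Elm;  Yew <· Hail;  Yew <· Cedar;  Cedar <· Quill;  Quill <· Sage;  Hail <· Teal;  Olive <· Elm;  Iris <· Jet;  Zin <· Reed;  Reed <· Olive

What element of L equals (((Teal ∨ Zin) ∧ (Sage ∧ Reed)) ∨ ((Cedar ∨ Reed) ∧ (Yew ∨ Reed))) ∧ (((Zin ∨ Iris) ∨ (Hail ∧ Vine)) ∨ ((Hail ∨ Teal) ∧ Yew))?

Zin

Teal ∨ Zin = Teal
Sage ∧ Reed = Cedar
Teal ∧ Cedar = Cedar
Cedar ∨ Reed = Reed
Yew ∨ Reed = Reed
Reed ∧ Reed = Reed
Cedar ∨ Reed = Reed
Zin ∨ Iris = Jet
Hail ∧ Vine = Yew
Jet ∨ Yew = Jet
Hail ∨ Teal = Teal
Teal ∧ Yew = Yew
Jet ∨ Yew = Jet
Reed ∧ Jet = Zin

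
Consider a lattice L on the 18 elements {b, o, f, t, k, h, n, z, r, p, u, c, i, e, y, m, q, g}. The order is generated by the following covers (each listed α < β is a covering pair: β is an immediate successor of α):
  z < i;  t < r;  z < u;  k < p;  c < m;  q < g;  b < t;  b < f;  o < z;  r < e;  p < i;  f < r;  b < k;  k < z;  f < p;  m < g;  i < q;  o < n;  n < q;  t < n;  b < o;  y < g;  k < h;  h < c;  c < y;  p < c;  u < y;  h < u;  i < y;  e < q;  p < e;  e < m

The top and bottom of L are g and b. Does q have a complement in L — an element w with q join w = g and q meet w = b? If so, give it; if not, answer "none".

For every candidate w, either q ∨ w ≠ g or q ∧ w ≠ b; no complement exists.

none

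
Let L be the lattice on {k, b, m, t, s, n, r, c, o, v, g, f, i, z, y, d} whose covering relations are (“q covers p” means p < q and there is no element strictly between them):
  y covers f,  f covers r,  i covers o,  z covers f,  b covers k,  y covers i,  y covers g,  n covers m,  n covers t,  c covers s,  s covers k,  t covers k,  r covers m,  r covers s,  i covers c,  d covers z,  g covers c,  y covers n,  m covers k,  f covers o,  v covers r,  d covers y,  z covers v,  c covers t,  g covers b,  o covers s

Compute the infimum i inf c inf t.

t

Common lower bounds of {i, c, t}: k, t.
The greatest among these is t.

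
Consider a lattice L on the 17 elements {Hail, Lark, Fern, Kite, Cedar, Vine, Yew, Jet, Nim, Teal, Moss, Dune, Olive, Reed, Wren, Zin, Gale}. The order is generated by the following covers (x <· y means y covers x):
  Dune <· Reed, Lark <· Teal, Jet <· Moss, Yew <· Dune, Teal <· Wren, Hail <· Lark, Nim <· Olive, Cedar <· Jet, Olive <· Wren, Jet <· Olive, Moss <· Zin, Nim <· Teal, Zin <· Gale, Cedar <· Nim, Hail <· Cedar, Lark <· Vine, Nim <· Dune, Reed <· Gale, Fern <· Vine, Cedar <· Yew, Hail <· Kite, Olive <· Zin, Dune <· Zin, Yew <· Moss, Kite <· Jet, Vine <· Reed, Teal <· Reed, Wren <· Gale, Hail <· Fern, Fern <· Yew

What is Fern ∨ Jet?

Common upper bounds of {Fern, Jet}: Gale, Moss, Zin.
The least among these is Moss.

Moss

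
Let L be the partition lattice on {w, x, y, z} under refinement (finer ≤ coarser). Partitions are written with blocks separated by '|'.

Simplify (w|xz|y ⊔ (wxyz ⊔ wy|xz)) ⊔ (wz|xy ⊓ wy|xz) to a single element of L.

wxyz ∨ wy|xz = wxyz
w|xz|y ∨ wxyz = wxyz
wz|xy ∧ wy|xz = w|x|y|z
wxyz ∨ w|x|y|z = wxyz

wxyz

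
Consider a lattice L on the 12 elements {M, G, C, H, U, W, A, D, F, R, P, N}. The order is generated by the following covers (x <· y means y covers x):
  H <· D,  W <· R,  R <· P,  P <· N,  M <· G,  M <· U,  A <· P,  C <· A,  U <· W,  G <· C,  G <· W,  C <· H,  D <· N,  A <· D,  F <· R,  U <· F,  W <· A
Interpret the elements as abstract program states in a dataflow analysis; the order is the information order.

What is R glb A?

W

Common lower bounds of {R, A}: G, M, U, W.
The greatest among these is W.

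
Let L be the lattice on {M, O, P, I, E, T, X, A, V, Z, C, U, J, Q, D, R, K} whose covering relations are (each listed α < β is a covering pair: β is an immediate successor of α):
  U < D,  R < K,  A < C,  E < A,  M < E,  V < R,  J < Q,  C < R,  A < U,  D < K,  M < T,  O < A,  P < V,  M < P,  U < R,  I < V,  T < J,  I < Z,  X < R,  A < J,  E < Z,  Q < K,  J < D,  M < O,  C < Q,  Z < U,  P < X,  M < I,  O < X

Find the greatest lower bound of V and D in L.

Common lower bounds of {V, D}: I, M.
The greatest among these is I.

I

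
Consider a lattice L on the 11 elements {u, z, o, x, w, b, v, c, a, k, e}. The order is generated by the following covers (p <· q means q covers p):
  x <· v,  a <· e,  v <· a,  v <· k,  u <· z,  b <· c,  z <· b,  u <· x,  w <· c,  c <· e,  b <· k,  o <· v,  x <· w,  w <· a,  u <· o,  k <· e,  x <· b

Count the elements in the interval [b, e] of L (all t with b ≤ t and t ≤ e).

4

The interval [b, e] = {b, c, e, k}, which has 4 elements.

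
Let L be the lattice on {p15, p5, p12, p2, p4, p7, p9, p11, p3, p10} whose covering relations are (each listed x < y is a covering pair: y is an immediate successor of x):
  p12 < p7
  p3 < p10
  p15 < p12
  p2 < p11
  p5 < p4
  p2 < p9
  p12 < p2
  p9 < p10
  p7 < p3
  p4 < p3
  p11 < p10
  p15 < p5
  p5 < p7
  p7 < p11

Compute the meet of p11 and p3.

p7

Common lower bounds of {p11, p3}: p12, p15, p5, p7.
The greatest among these is p7.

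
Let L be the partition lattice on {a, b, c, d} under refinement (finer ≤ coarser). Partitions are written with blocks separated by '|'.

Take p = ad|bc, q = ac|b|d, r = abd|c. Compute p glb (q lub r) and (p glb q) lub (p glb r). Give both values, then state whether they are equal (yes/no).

ad|bc; ad|b|c; no

q lub r = abcd, so p glb (q lub r) = ad|bc glb abcd = ad|bc.
p glb q = a|b|c|d and p glb r = ad|b|c, so (p glb q) lub (p glb r) = a|b|c|d lub ad|b|c = ad|b|c.
Equal: no.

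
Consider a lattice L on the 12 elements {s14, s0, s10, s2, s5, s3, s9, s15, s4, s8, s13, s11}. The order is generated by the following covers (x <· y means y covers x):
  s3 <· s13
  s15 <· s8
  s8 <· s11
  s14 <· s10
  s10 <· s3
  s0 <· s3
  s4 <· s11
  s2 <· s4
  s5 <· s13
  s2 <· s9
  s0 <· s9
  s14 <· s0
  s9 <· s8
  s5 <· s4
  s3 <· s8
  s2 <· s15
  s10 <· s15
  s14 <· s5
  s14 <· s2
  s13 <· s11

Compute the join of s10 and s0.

s3

Common upper bounds of {s10, s0}: s11, s13, s3, s8.
The least among these is s3.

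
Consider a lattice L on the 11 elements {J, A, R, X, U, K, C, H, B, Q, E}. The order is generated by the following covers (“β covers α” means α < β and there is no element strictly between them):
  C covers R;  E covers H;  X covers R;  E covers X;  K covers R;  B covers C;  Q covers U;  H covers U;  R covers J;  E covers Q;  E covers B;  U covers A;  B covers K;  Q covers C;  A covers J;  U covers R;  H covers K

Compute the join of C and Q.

Common upper bounds of {C, Q}: E, Q.
The least among these is Q.

Q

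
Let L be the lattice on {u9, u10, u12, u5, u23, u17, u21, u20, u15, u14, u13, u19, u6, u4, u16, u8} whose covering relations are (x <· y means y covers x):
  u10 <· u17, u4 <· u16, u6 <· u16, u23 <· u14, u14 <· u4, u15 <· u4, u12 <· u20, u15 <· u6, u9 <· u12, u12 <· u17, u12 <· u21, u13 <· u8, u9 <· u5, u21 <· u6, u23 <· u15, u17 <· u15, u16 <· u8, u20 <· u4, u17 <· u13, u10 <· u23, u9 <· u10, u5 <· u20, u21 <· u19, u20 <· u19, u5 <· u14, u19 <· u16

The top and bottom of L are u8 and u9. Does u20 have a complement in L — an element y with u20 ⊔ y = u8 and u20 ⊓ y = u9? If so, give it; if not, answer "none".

none

For every candidate y, either u20 ∨ y ≠ u8 or u20 ∧ y ≠ u9; no complement exists.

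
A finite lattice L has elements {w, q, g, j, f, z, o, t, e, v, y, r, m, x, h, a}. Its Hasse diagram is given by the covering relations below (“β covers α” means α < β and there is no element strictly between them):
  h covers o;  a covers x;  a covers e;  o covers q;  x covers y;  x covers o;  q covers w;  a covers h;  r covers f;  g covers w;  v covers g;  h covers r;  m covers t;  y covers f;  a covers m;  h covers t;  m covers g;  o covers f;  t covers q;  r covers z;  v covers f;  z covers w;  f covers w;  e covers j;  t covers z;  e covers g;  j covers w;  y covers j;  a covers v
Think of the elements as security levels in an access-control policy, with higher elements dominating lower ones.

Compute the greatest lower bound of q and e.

w

Common lower bounds of {q, e}: w.
The greatest among these is w.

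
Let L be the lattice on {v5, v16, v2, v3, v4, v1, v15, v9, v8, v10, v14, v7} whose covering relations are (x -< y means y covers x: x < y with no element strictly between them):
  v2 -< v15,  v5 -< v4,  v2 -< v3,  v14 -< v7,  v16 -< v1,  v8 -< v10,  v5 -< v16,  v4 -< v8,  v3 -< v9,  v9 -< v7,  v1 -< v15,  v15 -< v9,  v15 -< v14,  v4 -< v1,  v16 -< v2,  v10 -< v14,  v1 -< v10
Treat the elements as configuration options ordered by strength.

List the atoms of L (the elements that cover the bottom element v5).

The atoms are exactly the elements that cover v5: v16, v4.

v16, v4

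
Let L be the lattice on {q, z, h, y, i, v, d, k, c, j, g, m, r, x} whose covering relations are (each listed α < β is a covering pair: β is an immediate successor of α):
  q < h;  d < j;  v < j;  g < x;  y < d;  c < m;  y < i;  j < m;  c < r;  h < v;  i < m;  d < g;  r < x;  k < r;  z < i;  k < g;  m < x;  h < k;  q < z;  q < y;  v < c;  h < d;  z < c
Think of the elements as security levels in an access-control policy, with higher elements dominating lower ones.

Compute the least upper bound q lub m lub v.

m

Common upper bounds of {q, m, v}: m, x.
The least among these is m.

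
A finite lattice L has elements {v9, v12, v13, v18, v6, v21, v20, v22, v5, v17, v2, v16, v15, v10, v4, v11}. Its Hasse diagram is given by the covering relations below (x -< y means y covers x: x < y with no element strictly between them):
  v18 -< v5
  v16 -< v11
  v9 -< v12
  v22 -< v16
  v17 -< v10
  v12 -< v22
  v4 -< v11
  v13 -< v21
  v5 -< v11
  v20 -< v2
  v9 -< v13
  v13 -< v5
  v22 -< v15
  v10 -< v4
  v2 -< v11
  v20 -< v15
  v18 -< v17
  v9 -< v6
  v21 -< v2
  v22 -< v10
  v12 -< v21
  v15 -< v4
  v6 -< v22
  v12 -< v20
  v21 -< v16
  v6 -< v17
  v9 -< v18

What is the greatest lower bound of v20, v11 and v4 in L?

Common lower bounds of {v20, v11, v4}: v12, v20, v9.
The greatest among these is v20.

v20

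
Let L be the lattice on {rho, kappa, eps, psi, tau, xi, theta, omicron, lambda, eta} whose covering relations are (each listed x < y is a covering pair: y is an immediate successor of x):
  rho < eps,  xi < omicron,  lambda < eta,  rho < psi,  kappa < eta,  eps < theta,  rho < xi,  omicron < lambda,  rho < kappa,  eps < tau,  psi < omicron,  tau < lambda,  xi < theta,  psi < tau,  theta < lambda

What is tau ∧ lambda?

tau

Common lower bounds of {tau, lambda}: eps, psi, rho, tau.
The greatest among these is tau.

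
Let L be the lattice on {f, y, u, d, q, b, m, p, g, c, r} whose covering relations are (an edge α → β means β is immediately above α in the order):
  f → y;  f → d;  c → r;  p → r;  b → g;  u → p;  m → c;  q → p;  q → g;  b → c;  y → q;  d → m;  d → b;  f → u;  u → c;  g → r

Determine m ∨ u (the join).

Common upper bounds of {m, u}: c, r.
The least among these is c.

c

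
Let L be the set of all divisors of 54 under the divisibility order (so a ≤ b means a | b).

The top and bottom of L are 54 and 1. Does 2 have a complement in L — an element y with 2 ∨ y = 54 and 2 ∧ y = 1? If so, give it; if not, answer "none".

27

Need y with 2 ∨ y = 54 and 2 ∧ y = 1.
Checking each element gives: 27.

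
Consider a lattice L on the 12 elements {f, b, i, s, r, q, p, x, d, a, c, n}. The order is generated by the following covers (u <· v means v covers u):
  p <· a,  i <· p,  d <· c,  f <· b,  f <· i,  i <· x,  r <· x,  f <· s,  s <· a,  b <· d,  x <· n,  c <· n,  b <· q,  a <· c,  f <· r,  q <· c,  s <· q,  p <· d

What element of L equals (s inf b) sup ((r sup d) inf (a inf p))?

p

s ∧ b = f
r ∨ d = n
a ∧ p = p
n ∧ p = p
f ∨ p = p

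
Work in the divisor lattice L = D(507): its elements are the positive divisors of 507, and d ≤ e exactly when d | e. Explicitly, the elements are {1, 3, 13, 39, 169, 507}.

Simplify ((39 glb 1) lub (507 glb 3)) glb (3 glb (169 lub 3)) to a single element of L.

39 ∧ 1 = 1
507 ∧ 3 = 3
1 ∨ 3 = 3
169 ∨ 3 = 507
3 ∧ 507 = 3
3 ∧ 3 = 3

3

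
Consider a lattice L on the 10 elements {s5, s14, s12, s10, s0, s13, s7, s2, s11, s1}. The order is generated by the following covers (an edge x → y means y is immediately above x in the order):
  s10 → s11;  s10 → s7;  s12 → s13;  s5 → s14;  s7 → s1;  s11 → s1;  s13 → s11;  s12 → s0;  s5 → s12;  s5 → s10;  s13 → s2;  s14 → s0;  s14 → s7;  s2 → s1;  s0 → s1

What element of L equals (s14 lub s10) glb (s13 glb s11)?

s14 ∨ s10 = s7
s13 ∧ s11 = s13
s7 ∧ s13 = s5

s5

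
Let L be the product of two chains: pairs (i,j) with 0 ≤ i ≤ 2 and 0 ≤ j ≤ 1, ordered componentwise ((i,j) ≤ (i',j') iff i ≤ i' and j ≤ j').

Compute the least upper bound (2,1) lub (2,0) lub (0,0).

(2,1)

In a product of chains, the join is componentwise max, giving (2,1).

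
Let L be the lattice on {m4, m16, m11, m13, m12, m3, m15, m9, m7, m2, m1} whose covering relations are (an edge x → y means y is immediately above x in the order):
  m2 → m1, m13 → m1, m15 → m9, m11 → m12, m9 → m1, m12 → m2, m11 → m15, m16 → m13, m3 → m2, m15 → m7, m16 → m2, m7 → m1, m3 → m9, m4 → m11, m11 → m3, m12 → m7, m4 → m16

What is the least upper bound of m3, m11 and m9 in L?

Common upper bounds of {m3, m11, m9}: m1, m9.
The least among these is m9.

m9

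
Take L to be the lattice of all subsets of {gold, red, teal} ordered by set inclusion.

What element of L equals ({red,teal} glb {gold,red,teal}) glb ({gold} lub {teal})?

{teal}

{red,teal} ∧ {gold,red,teal} = {red,teal}
{gold} ∨ {teal} = {gold,teal}
{red,teal} ∧ {gold,teal} = {teal}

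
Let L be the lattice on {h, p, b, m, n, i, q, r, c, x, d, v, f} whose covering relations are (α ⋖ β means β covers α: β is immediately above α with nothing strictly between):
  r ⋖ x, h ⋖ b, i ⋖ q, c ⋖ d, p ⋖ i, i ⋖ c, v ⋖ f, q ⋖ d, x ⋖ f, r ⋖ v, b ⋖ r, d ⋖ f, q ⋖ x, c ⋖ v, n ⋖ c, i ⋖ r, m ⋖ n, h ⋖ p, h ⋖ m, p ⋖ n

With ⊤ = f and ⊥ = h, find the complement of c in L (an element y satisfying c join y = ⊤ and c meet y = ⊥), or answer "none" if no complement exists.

none

For every candidate y, either c ∨ y ≠ f or c ∧ y ≠ h; no complement exists.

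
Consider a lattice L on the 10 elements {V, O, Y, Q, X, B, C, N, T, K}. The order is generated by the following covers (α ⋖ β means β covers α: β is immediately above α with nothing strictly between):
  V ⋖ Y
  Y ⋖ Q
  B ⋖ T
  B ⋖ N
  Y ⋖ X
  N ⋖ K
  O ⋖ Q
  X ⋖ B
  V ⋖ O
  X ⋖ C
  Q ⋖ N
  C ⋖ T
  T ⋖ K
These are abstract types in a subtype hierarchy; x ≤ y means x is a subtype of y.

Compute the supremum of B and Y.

B

Common upper bounds of {B, Y}: B, K, N, T.
The least among these is B.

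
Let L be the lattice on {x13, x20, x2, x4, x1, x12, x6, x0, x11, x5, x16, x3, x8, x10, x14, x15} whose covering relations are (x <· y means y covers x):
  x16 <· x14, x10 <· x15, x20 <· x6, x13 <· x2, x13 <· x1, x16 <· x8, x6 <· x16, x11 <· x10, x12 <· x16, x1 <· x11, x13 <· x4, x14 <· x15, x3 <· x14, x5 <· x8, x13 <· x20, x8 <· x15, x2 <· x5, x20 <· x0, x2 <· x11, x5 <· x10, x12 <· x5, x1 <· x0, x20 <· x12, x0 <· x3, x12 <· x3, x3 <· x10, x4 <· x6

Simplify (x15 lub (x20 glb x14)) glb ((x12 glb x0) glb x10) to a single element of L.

x20 ∧ x14 = x20
x15 ∨ x20 = x15
x12 ∧ x0 = x20
x20 ∧ x10 = x20
x15 ∧ x20 = x20

x20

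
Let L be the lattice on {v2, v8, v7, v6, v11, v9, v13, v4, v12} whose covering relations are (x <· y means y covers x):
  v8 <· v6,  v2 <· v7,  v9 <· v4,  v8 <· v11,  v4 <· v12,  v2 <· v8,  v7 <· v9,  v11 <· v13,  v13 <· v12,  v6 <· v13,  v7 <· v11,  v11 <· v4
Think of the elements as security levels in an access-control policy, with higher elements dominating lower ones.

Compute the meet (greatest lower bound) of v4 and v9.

Common lower bounds of {v4, v9}: v2, v7, v9.
The greatest among these is v9.

v9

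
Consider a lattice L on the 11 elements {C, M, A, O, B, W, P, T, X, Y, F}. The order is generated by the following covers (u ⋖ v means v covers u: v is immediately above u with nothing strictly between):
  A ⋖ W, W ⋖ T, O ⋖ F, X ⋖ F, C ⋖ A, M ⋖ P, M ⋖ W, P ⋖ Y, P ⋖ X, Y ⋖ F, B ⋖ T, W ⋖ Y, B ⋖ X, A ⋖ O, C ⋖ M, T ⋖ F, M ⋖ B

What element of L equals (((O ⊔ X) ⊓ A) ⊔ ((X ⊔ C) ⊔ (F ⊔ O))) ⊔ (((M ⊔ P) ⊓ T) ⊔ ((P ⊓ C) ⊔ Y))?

F

O ∨ X = F
F ∧ A = A
X ∨ C = X
F ∨ O = F
X ∨ F = F
A ∨ F = F
M ∨ P = P
P ∧ T = M
P ∧ C = C
C ∨ Y = Y
M ∨ Y = Y
F ∨ Y = F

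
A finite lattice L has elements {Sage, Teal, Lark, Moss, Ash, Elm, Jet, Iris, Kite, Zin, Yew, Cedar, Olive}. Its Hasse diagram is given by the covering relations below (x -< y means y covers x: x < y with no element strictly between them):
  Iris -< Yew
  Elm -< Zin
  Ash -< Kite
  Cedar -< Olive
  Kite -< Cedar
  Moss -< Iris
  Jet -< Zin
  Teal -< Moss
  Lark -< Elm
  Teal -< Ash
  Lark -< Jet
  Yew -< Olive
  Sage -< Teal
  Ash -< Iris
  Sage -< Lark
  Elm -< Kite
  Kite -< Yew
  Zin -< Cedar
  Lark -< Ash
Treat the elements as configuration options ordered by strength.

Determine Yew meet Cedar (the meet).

Kite

Common lower bounds of {Yew, Cedar}: Ash, Elm, Kite, Lark, Sage, Teal.
The greatest among these is Kite.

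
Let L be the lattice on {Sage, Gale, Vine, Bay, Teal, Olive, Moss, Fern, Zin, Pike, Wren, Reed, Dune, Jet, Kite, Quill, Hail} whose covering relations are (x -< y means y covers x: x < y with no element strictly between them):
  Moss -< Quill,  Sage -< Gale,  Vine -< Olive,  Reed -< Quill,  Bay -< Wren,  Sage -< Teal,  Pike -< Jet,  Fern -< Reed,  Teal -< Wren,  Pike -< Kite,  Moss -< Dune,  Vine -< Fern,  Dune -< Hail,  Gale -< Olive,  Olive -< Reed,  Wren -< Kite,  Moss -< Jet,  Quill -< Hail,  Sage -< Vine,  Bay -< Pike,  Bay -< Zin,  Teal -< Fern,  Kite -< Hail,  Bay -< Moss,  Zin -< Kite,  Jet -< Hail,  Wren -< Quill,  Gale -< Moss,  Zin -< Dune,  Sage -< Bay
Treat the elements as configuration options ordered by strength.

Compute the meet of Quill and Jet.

Common lower bounds of {Quill, Jet}: Bay, Gale, Moss, Sage.
The greatest among these is Moss.

Moss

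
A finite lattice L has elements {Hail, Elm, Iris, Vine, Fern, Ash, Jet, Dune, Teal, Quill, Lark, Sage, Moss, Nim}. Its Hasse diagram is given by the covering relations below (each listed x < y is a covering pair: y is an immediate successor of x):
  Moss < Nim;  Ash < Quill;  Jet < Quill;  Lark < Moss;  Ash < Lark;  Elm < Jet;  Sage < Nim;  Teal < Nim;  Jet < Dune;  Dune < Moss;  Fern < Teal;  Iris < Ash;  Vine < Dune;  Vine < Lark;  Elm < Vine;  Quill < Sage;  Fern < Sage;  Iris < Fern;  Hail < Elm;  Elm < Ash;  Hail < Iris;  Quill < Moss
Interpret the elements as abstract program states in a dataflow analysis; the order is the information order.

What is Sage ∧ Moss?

Common lower bounds of {Sage, Moss}: Ash, Elm, Hail, Iris, Jet, Quill.
The greatest among these is Quill.

Quill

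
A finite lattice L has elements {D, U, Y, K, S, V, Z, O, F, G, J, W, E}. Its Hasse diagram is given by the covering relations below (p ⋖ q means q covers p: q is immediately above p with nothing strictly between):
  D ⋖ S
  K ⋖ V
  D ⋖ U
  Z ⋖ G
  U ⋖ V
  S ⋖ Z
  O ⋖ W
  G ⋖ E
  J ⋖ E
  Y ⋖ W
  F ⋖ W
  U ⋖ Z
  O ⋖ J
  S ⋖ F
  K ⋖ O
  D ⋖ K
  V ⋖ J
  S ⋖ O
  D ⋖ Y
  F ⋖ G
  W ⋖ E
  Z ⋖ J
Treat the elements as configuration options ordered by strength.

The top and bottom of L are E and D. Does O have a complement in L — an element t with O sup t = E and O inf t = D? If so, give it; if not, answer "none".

For every candidate t, either O ∨ t ≠ E or O ∧ t ≠ D; no complement exists.

none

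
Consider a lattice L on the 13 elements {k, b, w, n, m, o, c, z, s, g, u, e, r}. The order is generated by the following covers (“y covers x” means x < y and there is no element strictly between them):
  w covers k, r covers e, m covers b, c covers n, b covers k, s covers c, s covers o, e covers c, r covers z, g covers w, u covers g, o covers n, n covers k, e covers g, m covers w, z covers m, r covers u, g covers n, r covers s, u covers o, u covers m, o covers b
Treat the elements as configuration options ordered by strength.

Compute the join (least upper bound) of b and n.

o

Common upper bounds of {b, n}: o, r, s, u.
The least among these is o.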